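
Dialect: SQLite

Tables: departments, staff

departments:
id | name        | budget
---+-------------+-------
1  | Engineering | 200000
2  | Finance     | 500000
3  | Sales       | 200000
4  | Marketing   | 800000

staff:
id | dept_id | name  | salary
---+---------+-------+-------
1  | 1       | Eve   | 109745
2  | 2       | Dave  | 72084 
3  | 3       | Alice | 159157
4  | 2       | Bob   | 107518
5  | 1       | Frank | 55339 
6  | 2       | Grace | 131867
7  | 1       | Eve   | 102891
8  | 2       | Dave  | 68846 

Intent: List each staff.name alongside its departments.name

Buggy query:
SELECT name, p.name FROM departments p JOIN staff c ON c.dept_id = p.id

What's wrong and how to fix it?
Bug: Both tables have a 'name' column; the unqualified reference is ambiguous

Fix: Prefix ambiguous columns with the table alias

Corrected query:
SELECT c.name, p.name FROM departments p JOIN staff c ON c.dept_id = p.id

Result:
name  | name       
------+------------
Eve   | Engineering
Dave  | Finance    
Alice | Sales      
Bob   | Finance    
Frank | Engineering
Grace | Finance    
Eve   | Engineering
Dave  | Finance    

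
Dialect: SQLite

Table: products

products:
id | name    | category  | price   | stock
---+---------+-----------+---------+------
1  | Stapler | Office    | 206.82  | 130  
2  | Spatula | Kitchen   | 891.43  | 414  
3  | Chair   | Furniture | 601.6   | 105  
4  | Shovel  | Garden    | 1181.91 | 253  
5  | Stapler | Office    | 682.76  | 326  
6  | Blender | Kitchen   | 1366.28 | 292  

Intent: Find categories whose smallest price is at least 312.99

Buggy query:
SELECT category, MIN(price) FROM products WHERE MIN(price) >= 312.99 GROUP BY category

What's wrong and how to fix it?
Bug: MIN() in WHERE is a misuse of aggregate

Fix: Replace WHERE with HAVING after the GROUP BY

Corrected query:
SELECT category, MIN(price) FROM products GROUP BY category HAVING MIN(price) >= 312.99

Result:
category  | MIN(price)
----------+-----------
Furniture | 601.6     
Garden    | 1181.91   
Kitchen   | 891.43    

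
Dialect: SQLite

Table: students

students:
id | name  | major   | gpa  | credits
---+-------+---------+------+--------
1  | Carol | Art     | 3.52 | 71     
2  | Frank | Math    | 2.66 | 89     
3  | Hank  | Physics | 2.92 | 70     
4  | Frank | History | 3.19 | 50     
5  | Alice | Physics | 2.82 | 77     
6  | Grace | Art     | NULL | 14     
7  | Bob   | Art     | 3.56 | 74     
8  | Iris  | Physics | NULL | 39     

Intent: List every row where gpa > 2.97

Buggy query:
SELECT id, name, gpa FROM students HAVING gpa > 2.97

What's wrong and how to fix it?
Bug: This is a non-aggregate query (no GROUP BY, no aggregates), so in SQLite the HAVING clause is invalid here; a row-level condition belongs in WHERE

Fix: Replace HAVING with WHERE since the condition applies to individual rows

Corrected query:
SELECT id, name, gpa FROM students WHERE gpa > 2.97

Result:
id | name  | gpa 
---+-------+-----
1  | Carol | 3.52
4  | Frank | 3.19
7  | Bob   | 3.56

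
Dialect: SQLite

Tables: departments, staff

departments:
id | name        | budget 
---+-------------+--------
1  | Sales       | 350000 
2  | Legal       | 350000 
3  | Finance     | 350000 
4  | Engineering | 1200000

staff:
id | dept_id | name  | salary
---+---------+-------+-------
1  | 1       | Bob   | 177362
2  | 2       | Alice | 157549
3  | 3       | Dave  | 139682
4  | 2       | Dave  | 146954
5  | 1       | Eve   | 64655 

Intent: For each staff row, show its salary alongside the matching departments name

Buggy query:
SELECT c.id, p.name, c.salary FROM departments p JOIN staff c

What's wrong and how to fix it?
Bug: Missing join condition: each staff row is matched to all departments rows instead of just its own

Fix: Specify the join condition linking the foreign key to the parent id

Corrected query:
SELECT c.id, p.name, c.salary FROM departments p JOIN staff c ON c.dept_id = p.id

Result:
id | name    | salary
---+---------+-------
1  | Sales   | 177362
2  | Legal   | 157549
3  | Finance | 139682
4  | Legal   | 146954
5  | Sales   | 64655 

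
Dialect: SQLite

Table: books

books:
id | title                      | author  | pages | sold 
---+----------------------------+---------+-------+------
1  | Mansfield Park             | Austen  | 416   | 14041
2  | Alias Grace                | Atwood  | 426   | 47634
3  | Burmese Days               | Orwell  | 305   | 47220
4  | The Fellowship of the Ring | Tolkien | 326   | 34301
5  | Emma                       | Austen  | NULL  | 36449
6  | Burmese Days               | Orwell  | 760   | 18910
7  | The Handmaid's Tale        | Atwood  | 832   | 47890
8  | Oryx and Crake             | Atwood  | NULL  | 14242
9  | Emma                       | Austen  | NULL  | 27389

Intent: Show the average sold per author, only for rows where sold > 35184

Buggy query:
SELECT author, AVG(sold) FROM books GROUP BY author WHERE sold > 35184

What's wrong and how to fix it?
Bug: Row-level WHERE must come before GROUP BY in the clause order

Fix: Move the WHERE clause before GROUP BY

Corrected query:
SELECT author, AVG(sold) FROM books WHERE sold > 35184 GROUP BY author

Result:
author | AVG(sold)
-------+----------
Atwood | 47762    
Austen | 36449    
Orwell | 47220    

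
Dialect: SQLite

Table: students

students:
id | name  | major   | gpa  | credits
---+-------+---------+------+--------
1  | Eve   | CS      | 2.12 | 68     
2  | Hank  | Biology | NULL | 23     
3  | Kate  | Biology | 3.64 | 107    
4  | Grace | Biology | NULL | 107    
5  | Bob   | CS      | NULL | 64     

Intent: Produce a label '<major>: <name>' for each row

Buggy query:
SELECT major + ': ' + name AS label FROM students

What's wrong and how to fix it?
Bug: '+' is numeric addition; on text columns SQLite converts them to 0 instead of concatenating

Fix: Use the || operator for string concatenation

Corrected query:
SELECT major || ': ' || name AS label FROM students

Result:
label         
--------------
CS: Eve       
Biology: Hank 
Biology: Kate 
Biology: Grace
CS: Bob       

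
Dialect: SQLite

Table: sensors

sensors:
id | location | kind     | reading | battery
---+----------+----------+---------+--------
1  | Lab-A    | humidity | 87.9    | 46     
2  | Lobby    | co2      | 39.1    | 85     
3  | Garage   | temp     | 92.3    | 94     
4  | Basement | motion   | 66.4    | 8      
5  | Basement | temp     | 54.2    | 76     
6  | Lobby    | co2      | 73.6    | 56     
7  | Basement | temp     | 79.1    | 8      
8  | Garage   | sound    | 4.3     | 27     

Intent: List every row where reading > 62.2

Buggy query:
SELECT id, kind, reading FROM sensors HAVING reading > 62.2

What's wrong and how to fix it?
Bug: HAVING filters the output of aggregation, but this query has no GROUP BY and no aggregate functions, so SQLite rejects it (HAVING clause on a non-aggregate query); the condition here is per row

Fix: Use WHERE for row-level filtering

Corrected query:
SELECT id, kind, reading FROM sensors WHERE reading > 62.2

Result:
id | kind     | reading
---+----------+--------
1  | humidity | 87.9   
3  | temp     | 92.3   
4  | motion   | 66.4   
6  | co2      | 73.6   
7  | temp     | 79.1   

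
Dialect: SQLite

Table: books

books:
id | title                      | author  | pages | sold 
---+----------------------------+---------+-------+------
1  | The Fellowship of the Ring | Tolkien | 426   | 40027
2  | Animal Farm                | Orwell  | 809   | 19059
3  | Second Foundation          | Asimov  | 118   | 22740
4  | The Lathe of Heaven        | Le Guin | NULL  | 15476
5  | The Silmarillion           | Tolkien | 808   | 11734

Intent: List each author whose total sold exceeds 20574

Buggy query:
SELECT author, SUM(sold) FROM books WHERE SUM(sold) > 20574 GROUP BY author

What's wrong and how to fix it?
Bug: Aggregate functions cannot appear in a WHERE clause

Fix: Use HAVING (which filters groups after aggregation) instead of WHERE

Corrected query:
SELECT author, SUM(sold) FROM books GROUP BY author HAVING SUM(sold) > 20574

Result:
author  | SUM(sold)
--------+----------
Asimov  | 22740    
Tolkien | 51761    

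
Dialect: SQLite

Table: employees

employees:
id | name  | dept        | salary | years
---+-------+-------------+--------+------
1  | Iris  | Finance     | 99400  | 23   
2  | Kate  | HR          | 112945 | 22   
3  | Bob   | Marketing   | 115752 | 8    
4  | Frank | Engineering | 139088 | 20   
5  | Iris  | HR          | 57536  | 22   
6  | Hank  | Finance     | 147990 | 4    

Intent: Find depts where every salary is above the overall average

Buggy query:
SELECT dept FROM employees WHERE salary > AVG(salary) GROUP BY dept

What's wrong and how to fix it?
Bug: AVG() is an aggregate; it can't sit directly in WHERE

Fix: Use a subquery for AVG and a HAVING MIN(...) filter so the condition holds for every row in the group

Corrected query:
SELECT dept FROM employees GROUP BY dept HAVING MIN(salary) > (SELECT AVG(salary) FROM employees)

Result:
dept       
-----------
Engineering
Marketing  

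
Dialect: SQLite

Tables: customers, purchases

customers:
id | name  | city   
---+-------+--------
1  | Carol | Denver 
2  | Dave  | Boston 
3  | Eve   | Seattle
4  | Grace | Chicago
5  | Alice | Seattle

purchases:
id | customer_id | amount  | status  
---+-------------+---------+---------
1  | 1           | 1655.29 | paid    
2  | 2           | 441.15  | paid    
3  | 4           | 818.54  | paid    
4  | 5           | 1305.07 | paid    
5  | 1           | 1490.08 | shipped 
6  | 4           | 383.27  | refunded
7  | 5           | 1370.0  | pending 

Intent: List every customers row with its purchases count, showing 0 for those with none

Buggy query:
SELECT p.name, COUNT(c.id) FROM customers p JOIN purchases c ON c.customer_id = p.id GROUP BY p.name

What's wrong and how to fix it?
Bug: INNER JOIN drops customers rows that have no matching purchases rows

Fix: Switch to LEFT JOIN to retain unmatched parent rows

Corrected query:
SELECT p.name, COUNT(c.id) FROM customers p LEFT JOIN purchases c ON c.customer_id = p.id GROUP BY p.name

Result:
name  | COUNT(c.id)
------+------------
Alice | 2          
Carol | 2          
Dave  | 1          
Eve   | 0          
Grace | 2          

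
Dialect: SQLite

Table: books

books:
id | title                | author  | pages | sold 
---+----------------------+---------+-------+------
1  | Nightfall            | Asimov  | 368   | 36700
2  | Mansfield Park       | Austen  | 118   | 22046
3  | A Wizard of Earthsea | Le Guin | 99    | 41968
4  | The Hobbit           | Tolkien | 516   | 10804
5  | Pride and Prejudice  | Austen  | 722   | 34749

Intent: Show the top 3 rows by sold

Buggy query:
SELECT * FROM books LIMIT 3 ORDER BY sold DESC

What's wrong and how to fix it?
Bug: LIMIT must come after ORDER BY

Fix: Sort with ORDER BY, then apply LIMIT

Corrected query:
SELECT * FROM books ORDER BY sold DESC LIMIT 3

Result:
id | title                | author  | pages | sold 
---+----------------------+---------+-------+------
3  | A Wizard of Earthsea | Le Guin | 99    | 41968
1  | Nightfall            | Asimov  | 368   | 36700
5  | Pride and Prejudice  | Austen  | 722   | 34749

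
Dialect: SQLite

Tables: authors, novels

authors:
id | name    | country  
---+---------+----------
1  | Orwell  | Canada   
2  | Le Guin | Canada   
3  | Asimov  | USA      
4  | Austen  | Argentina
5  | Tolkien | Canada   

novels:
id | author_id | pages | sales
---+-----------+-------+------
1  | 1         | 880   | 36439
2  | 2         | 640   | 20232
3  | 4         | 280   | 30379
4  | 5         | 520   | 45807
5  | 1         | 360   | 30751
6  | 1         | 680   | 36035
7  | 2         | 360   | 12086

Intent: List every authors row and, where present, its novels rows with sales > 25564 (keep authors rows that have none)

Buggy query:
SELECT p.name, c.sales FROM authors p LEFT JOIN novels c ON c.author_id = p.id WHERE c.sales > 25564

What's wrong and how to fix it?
Bug: Filtering c.sales in WHERE discards the NULL rows produced by LEFT JOIN, turning it into an inner join

Fix: Put 'c.sales > 25564' in the JOIN's ON clause instead of WHERE

Corrected query:
SELECT p.name, c.sales FROM authors p LEFT JOIN novels c ON c.author_id = p.id AND c.sales > 25564

Result:
name    | sales
--------+------
Orwell  | 30751
Orwell  | 36035
Orwell  | 36439
Le Guin | NULL 
Asimov  | NULL 
Austen  | 30379
Tolkien | 45807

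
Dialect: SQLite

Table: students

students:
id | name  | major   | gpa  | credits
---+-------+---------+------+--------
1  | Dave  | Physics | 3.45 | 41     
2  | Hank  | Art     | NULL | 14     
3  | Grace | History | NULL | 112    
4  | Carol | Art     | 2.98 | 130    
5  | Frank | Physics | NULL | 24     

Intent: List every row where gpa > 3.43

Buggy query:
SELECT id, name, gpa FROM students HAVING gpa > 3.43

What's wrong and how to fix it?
Bug: This is a non-aggregate query (no GROUP BY, no aggregates), so in SQLite the HAVING clause is invalid here; a row-level condition belongs in WHERE

Fix: Replace HAVING with WHERE since the condition applies to individual rows

Corrected query:
SELECT id, name, gpa FROM students WHERE gpa > 3.43

Result:
id | name | gpa 
---+------+-----
1  | Dave | 3.45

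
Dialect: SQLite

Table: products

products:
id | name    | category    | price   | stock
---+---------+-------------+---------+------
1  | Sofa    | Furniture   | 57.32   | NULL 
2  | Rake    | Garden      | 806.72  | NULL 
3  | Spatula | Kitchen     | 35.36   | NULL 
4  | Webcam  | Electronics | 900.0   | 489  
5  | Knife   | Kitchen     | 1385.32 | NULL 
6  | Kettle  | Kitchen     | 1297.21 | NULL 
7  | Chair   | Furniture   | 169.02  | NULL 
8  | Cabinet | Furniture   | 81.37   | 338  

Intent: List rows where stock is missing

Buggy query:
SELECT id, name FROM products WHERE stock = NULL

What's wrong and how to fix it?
Bug: '= NULL' is always unknown in SQL three-valued logic, so no rows match

Fix: Use IS NULL to test for NULL

Corrected query:
SELECT id, name FROM products WHERE stock IS NULL

Result:
id | name   
---+--------
1  | Sofa   
2  | Rake   
3  | Spatula
5  | Knife  
6  | Kettle 
7  | Chair  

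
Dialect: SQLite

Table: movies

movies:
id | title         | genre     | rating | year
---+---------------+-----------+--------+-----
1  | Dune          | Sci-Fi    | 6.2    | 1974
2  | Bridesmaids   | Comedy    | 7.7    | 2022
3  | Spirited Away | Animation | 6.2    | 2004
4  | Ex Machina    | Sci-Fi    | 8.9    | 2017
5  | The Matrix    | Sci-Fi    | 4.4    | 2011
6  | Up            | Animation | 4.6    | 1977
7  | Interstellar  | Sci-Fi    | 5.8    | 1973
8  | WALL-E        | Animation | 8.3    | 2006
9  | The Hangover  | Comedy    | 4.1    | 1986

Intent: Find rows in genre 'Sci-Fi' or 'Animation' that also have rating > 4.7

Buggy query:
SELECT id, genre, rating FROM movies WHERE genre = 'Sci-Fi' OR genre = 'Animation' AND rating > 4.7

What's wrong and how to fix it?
Bug: AND binds tighter than OR, so this parses as genre = 'Sci-Fi' OR (genre = 'Animation' AND rating > 4.7)

Fix: Group the OR with parentheses (or use IN), then AND the threshold

Corrected query:
SELECT id, genre, rating FROM movies WHERE (genre = 'Sci-Fi' OR genre = 'Animation') AND rating > 4.7

Result:
id | genre     | rating
---+-----------+-------
1  | Sci-Fi    | 6.2   
3  | Animation | 6.2   
4  | Sci-Fi    | 8.9   
7  | Sci-Fi    | 5.8   
8  | Animation | 8.3   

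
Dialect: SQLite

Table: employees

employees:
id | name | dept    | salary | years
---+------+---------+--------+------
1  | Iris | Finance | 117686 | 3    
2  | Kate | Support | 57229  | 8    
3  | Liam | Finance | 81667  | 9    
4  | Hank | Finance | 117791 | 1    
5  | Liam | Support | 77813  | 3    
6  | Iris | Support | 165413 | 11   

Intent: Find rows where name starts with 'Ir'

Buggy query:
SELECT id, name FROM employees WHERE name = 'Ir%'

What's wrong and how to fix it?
Bug: Wildcards only work with LIKE; '=' treats '%' as a literal character

Fix: Replace '=' with LIKE so 'Ir%' is treated as a pattern

Corrected query:
SELECT id, name FROM employees WHERE name LIKE 'Ir%'

Result:
id | name
---+-----
1  | Iris
6  | Iris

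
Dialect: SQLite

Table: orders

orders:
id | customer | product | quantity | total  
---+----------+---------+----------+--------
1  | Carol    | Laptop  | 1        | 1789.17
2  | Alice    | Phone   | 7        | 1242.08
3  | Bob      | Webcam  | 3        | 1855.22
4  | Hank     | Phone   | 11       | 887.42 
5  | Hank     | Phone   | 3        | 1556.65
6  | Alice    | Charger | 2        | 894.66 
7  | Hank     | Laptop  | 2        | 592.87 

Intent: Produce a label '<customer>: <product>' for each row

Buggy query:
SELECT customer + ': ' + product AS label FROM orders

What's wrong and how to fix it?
Bug: '+' is numeric addition; on text columns SQLite converts them to 0 instead of concatenating

Fix: Use the || operator for string concatenation

Corrected query:
SELECT customer || ': ' || product AS label FROM orders

Result:
label         
--------------
Carol: Laptop 
Alice: Phone  
Bob: Webcam   
Hank: Phone   
Hank: Phone   
Alice: Charger
Hank: Laptop  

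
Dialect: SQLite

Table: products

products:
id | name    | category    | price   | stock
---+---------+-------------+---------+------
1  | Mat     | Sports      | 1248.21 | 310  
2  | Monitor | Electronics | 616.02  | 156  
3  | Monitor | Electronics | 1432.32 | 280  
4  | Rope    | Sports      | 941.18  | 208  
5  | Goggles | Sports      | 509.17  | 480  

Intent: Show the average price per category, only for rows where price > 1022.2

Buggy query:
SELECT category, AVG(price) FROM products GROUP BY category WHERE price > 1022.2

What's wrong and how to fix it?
Bug: Row-level WHERE must come before GROUP BY in the clause order

Fix: Move the WHERE clause before GROUP BY

Corrected query:
SELECT category, AVG(price) FROM products WHERE price > 1022.2 GROUP BY category

Result:
category    | AVG(price)
------------+-----------
Electronics | 1432.32   
Sports      | 1248.21   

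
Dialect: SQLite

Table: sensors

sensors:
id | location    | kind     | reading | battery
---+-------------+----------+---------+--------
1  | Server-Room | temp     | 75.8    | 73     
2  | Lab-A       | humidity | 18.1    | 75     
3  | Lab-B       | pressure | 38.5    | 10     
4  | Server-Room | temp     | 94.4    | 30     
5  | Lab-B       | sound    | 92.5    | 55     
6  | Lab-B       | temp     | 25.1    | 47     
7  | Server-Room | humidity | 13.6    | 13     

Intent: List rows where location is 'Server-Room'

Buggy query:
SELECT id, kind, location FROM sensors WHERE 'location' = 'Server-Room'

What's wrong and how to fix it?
Bug: Single quotes denote string literals in SQL; the column name is being compared as a constant string

Fix: Remove the quotes around the column name (or use double quotes for an identifier)

Corrected query:
SELECT id, kind, location FROM sensors WHERE location = 'Server-Room'

Result:
id | kind     | location   
---+----------+------------
1  | temp     | Server-Room
4  | temp     | Server-Room
7  | humidity | Server-Room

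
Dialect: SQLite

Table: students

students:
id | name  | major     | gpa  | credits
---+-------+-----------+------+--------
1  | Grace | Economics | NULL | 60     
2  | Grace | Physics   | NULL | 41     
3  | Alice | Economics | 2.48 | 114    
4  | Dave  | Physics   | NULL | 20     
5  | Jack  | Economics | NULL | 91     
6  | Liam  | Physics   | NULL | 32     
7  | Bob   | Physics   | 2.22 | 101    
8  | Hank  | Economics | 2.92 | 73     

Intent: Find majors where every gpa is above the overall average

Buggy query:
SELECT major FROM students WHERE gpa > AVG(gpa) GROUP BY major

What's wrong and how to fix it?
Bug: AVG() is an aggregate; it can't sit directly in WHERE

Fix: Use a subquery for AVG and a HAVING MIN(...) filter so the condition holds for every row in the group

Corrected query:
SELECT major FROM students GROUP BY major HAVING MIN(gpa) > (SELECT AVG(gpa) FROM students)

Result:
(no rows)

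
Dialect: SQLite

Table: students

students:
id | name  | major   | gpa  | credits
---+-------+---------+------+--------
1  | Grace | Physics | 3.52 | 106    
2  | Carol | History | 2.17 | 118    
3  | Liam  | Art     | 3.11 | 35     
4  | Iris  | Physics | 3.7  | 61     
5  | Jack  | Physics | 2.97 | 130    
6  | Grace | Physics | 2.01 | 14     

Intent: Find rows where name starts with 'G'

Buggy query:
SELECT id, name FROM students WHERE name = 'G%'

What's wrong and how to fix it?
Bug: '=' compares the literal string including the % character; pattern matching needs LIKE

Fix: Replace '=' with LIKE so 'G%' is treated as a pattern

Corrected query:
SELECT id, name FROM students WHERE name LIKE 'G%'

Result:
id | name 
---+------
1  | Grace
6  | Grace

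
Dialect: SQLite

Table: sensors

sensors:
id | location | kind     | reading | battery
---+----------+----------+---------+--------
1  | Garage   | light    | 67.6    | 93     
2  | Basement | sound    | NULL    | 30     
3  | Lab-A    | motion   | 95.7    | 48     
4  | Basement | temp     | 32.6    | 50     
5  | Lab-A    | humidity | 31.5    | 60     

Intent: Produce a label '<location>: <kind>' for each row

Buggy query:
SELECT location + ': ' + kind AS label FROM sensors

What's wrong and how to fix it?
Bug: '+' is numeric addition; on text columns SQLite converts them to 0 instead of concatenating

Fix: Use the || operator for string concatenation

Corrected query:
SELECT location || ': ' || kind AS label FROM sensors

Result:
label          
---------------
Garage: light  
Basement: sound
Lab-A: motion  
Basement: temp 
Lab-A: humidity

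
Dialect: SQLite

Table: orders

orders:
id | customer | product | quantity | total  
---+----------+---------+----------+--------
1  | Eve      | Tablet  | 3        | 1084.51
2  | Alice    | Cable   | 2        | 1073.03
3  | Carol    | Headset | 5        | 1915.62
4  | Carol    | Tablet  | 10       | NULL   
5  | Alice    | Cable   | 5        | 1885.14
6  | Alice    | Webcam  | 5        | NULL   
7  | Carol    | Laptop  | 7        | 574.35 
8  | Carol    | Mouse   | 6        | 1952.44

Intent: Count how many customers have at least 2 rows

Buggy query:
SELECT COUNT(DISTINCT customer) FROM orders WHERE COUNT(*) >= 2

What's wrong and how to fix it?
Bug: COUNT(*) cannot appear in WHERE; the per-group count doesn't exist yet

Fix: Group first with HAVING COUNT(*) >= 2, then COUNT the resulting groups

Corrected query:
SELECT COUNT(*) FROM (SELECT customer FROM orders GROUP BY customer HAVING COUNT(*) >= 2)

Result:
COUNT(*)
--------
2       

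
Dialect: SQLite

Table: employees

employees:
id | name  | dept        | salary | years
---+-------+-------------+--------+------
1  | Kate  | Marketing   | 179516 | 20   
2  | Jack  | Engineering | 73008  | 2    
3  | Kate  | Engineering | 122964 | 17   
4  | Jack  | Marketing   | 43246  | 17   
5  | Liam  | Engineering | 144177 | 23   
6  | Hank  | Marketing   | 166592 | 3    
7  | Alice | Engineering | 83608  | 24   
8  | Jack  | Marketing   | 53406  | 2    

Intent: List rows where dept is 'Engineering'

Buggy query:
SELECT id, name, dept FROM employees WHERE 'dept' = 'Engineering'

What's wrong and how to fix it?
Bug: Single quotes denote string literals in SQL; the column name is being compared as a constant string

Fix: Reference the column as dept without single quotes

Corrected query:
SELECT id, name, dept FROM employees WHERE dept = 'Engineering'

Result:
id | name  | dept       
---+-------+------------
2  | Jack  | Engineering
3  | Kate  | Engineering
5  | Liam  | Engineering
7  | Alice | Engineering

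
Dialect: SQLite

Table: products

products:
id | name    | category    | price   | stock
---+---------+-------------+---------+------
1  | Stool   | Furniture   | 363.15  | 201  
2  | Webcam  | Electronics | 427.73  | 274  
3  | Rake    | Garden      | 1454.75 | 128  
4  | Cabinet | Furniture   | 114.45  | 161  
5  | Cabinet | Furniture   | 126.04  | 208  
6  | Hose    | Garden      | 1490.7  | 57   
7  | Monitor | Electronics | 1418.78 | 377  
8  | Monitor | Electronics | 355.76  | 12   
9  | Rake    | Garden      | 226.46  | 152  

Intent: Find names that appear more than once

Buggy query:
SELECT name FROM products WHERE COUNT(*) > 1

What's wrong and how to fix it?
Bug: COUNT(*) is an aggregate and cannot be used in WHERE

Fix: Group first, then use HAVING for the count condition

Corrected query:
SELECT name FROM products GROUP BY name HAVING COUNT(*) > 1

Result:
name   
-------
Cabinet
Monitor
Rake   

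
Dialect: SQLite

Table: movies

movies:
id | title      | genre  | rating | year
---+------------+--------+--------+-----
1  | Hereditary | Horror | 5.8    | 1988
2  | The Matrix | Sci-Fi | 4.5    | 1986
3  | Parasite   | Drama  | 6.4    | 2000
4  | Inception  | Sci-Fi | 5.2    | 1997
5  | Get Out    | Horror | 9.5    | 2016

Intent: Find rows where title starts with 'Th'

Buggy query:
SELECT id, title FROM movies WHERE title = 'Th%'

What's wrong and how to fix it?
Bug: Wildcards only work with LIKE; '=' treats '%' as a literal character

Fix: Replace '=' with LIKE so 'Th%' is treated as a pattern

Corrected query:
SELECT id, title FROM movies WHERE title LIKE 'Th%'

Result:
id | title     
---+-----------
2  | The Matrix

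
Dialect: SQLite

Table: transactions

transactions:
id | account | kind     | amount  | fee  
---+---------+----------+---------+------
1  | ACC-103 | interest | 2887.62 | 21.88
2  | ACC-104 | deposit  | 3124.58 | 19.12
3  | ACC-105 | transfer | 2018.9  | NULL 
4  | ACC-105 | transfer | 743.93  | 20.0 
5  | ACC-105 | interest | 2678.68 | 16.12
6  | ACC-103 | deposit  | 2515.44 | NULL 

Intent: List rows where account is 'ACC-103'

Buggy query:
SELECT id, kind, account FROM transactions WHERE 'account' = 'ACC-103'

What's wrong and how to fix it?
Bug: Single quotes denote string literals in SQL; the column name is being compared as a constant string

Fix: Reference the column as account without single quotes

Corrected query:
SELECT id, kind, account FROM transactions WHERE account = 'ACC-103'

Result:
id | kind     | account
---+----------+--------
1  | interest | ACC-103
6  | deposit  | ACC-103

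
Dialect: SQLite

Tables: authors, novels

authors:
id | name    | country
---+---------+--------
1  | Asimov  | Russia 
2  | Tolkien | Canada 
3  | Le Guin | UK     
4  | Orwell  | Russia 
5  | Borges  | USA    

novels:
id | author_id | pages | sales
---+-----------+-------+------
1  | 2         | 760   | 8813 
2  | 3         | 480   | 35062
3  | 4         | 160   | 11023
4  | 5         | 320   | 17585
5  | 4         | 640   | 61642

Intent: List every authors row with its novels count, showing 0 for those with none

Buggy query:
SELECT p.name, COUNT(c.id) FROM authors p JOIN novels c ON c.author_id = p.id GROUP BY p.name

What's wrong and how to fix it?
Bug: INNER JOIN drops authors rows that have no matching novels rows

Fix: Switch to LEFT JOIN to retain unmatched parent rows

Corrected query:
SELECT p.name, COUNT(c.id) FROM authors p LEFT JOIN novels c ON c.author_id = p.id GROUP BY p.name

Result:
name    | COUNT(c.id)
--------+------------
Asimov  | 0          
Borges  | 1          
Le Guin | 1          
Orwell  | 2          
Tolkien | 1          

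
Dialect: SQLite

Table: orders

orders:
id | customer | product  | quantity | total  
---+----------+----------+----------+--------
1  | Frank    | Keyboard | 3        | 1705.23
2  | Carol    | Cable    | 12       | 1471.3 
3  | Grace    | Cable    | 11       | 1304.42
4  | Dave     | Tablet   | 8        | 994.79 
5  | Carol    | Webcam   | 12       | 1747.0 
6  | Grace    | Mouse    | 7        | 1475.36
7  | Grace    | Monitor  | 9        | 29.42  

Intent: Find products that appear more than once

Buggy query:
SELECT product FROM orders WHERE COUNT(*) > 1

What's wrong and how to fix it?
Bug: WHERE can't reference COUNT(*); aggregates are computed after WHERE

Fix: GROUP BY product, then filter groups with HAVING COUNT(*) > 1

Corrected query:
SELECT product FROM orders GROUP BY product HAVING COUNT(*) > 1

Result:
product
-------
Cable  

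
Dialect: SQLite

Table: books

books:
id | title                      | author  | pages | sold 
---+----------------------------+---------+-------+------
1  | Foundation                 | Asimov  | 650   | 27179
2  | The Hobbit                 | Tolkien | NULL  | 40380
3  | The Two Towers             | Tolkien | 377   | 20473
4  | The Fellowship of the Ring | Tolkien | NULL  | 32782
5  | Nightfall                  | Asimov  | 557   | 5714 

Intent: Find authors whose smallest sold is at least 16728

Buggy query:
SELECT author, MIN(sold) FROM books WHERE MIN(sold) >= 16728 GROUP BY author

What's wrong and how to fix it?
Bug: MIN() in WHERE is a misuse of aggregate

Fix: Replace WHERE with HAVING after the GROUP BY

Corrected query:
SELECT author, MIN(sold) FROM books GROUP BY author HAVING MIN(sold) >= 16728

Result:
author  | MIN(sold)
--------+----------
Tolkien | 20473    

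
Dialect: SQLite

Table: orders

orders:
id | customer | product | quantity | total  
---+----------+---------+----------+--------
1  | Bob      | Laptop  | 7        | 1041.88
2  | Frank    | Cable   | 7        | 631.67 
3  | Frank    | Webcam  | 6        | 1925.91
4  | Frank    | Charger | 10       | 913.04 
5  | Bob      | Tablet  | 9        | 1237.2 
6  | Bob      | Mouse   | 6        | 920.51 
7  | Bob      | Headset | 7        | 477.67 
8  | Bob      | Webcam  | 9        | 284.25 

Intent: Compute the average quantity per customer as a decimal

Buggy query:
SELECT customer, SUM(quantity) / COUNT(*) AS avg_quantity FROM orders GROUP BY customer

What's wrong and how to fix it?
Bug: Both operands are integers, so '/' performs integer division and truncates

Fix: Cast one side to REAL so the division keeps the fractional part

Corrected query:
SELECT customer, SUM(quantity) * 1.0 / COUNT(*) AS avg_quantity FROM orders GROUP BY customer

Result:
customer | avg_quantity
---------+-------------
Bob      | 7.6         
Frank    | 7.666667    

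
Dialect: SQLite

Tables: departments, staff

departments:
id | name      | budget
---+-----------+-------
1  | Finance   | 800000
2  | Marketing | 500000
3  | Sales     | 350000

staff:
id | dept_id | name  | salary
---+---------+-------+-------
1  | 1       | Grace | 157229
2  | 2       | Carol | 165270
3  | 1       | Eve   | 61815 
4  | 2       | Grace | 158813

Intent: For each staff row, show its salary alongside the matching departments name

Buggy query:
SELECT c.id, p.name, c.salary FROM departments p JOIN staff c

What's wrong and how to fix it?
Bug: JOIN with no ON clause produces a cartesian product; every staff row pairs with every departments row

Fix: Specify the join condition linking the foreign key to the parent id

Corrected query:
SELECT c.id, p.name, c.salary FROM departments p JOIN staff c ON c.dept_id = p.id

Result:
id | name      | salary
---+-----------+-------
1  | Finance   | 157229
2  | Marketing | 165270
3  | Finance   | 61815 
4  | Marketing | 158813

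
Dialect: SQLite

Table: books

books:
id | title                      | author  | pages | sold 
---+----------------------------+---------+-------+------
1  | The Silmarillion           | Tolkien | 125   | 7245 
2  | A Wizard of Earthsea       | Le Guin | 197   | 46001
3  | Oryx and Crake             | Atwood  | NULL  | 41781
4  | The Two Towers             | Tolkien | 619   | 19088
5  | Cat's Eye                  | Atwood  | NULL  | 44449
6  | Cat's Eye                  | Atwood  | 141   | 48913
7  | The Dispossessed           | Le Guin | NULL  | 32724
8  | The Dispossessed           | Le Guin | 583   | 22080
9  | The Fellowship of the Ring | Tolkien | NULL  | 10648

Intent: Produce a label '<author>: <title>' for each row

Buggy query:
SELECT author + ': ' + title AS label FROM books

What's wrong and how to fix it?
Bug: '+' is numeric addition; on text columns SQLite converts them to 0 instead of concatenating

Fix: Use the || operator for string concatenation

Corrected query:
SELECT author || ': ' || title AS label FROM books

Result:
label                              
-----------------------------------
Tolkien: The Silmarillion          
Le Guin: A Wizard of Earthsea      
Atwood: Oryx and Crake             
Tolkien: The Two Towers            
Atwood: Cat's Eye                  
Atwood: Cat's Eye                  
Le Guin: The Dispossessed          
Le Guin: The Dispossessed          
Tolkien: The Fellowship of the Ring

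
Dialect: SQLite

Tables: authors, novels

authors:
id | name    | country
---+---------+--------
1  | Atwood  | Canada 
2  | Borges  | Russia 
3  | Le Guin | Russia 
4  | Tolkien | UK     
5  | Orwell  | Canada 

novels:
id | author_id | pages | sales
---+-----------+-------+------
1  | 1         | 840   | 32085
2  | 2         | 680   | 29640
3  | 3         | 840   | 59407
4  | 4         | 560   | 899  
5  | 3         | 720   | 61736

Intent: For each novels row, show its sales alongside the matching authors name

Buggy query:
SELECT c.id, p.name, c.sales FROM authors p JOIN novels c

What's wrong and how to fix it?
Bug: JOIN with no ON clause produces a cartesian product; every novels row pairs with every authors row

Fix: Add ON c.author_id = p.id to the JOIN

Corrected query:
SELECT c.id, p.name, c.sales FROM authors p JOIN novels c ON c.author_id = p.id

Result:
id | name    | sales
---+---------+------
1  | Atwood  | 32085
2  | Borges  | 29640
3  | Le Guin | 59407
4  | Tolkien | 899  
5  | Le Guin | 61736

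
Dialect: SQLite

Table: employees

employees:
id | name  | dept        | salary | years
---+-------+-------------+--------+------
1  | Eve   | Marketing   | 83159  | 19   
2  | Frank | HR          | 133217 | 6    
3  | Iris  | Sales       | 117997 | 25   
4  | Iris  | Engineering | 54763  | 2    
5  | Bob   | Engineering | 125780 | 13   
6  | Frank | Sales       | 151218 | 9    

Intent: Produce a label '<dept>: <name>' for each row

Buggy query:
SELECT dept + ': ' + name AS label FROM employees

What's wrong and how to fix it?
Bug: '+' is numeric addition; on text columns SQLite converts them to 0 instead of concatenating

Fix: Replace + with || to concatenate text

Corrected query:
SELECT dept || ': ' || name AS label FROM employees

Result:
label            
-----------------
Marketing: Eve   
HR: Frank        
Sales: Iris      
Engineering: Iris
Engineering: Bob 
Sales: Frank     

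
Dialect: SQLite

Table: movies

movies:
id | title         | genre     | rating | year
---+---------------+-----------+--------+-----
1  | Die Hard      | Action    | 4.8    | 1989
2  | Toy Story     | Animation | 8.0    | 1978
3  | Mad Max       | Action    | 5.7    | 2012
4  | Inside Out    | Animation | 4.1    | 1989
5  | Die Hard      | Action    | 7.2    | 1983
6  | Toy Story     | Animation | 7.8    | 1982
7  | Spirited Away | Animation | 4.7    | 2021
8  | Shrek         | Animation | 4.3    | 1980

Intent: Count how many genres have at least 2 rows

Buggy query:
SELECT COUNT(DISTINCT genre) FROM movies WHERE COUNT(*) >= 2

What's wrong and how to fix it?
Bug: WHERE filters individual rows, not groups, so a group-level COUNT is invalid there

Fix: Use a subquery that GROUPs and filters with HAVING, then count its rows

Corrected query:
SELECT COUNT(*) FROM (SELECT genre FROM movies GROUP BY genre HAVING COUNT(*) >= 2)

Result:
COUNT(*)
--------
2       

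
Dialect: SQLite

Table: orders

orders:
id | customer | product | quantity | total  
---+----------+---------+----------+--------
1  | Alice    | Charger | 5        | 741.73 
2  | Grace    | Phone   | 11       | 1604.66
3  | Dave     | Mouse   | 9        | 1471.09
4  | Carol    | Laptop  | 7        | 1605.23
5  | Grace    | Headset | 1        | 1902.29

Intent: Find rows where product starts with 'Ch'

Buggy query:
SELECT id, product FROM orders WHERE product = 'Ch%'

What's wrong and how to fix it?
Bug: Wildcards only work with LIKE; '=' treats '%' as a literal character

Fix: Use LIKE for wildcard pattern matching

Corrected query:
SELECT id, product FROM orders WHERE product LIKE 'Ch%'

Result:
id | product
---+--------
1  | Charger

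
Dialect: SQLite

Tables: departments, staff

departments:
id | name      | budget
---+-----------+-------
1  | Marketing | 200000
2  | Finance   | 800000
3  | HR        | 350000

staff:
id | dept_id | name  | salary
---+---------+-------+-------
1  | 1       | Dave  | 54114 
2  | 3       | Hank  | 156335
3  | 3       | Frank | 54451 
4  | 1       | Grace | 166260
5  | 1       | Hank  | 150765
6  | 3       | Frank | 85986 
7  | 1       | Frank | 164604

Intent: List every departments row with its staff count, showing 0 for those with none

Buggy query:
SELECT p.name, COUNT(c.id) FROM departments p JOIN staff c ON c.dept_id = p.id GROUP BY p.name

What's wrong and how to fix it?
Bug: INNER JOIN drops departments rows that have no matching staff rows

Fix: Use LEFT JOIN so parents without children still appear (COUNT(c.id) gives 0)

Corrected query:
SELECT p.name, COUNT(c.id) FROM departments p LEFT JOIN staff c ON c.dept_id = p.id GROUP BY p.name

Result:
name      | COUNT(c.id)
----------+------------
Finance   | 0          
HR        | 3          
Marketing | 4          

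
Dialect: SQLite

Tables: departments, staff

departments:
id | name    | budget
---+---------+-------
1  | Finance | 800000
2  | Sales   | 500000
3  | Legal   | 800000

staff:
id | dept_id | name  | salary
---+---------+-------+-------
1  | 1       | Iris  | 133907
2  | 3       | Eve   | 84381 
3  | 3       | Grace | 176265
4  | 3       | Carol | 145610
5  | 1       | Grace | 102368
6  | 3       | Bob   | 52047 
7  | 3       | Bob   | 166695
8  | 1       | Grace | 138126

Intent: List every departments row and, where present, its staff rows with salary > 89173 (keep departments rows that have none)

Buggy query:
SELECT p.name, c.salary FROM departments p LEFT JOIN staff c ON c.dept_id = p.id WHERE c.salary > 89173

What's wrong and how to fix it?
Bug: A WHERE condition on the right-hand table after LEFT JOIN drops unmatched parents

Fix: Move the right-table condition into the ON clause so unmatched parents are kept

Corrected query:
SELECT p.name, c.salary FROM departments p LEFT JOIN staff c ON c.dept_id = p.id AND c.salary > 89173

Result:
name    | salary
--------+-------
Finance | 102368
Finance | 133907
Finance | 138126
Sales   | NULL  
Legal   | 145610
Legal   | 166695
Legal   | 176265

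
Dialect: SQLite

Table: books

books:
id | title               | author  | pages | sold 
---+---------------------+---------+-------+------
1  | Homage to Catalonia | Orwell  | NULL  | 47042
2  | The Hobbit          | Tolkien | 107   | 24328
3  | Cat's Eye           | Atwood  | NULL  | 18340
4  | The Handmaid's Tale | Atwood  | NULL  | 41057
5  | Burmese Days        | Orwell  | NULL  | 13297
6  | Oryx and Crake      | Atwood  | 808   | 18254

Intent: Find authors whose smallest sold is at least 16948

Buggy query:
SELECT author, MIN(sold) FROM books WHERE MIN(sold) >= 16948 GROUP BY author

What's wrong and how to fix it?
Bug: Aggregates like MIN are computed per group after WHERE runs

Fix: Use HAVING for the per-group MIN condition

Corrected query:
SELECT author, MIN(sold) FROM books GROUP BY author HAVING MIN(sold) >= 16948

Result:
author  | MIN(sold)
--------+----------
Atwood  | 18254    
Tolkien | 24328    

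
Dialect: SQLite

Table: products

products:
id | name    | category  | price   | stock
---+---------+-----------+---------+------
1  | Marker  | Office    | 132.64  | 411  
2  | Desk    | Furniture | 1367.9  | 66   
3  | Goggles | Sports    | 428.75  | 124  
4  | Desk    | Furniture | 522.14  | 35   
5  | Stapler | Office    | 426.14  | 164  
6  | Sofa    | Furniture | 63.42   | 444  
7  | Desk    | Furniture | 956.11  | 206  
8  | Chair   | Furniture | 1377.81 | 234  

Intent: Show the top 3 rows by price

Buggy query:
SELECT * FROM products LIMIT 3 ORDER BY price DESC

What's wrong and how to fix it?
Bug: ORDER BY cannot follow LIMIT; LIMIT is the final clause

Fix: Sort with ORDER BY, then apply LIMIT

Corrected query:
SELECT * FROM products ORDER BY price DESC LIMIT 3

Result:
id | name  | category  | price   | stock
---+-------+-----------+---------+------
8  | Chair | Furniture | 1377.81 | 234  
2  | Desk  | Furniture | 1367.9  | 66   
7  | Desk  | Furniture | 956.11  | 206  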